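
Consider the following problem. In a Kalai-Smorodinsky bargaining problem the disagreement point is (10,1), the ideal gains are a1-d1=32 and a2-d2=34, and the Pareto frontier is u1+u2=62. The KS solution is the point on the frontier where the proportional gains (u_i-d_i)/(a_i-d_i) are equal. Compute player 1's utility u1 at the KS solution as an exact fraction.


Step 1: At the KS point, (u1-d1)/r1 = (u2-d2)/r2 = t and u1+u2 = 62
Step 2: u1 = d1 + r1*t and u2 = d2 + r2*t, so (d1 + r1*t) + (d2 + r2*t) = 62
Step 3: t = (62 - 10 - 1)/(32 + 34) = 51/66 = 17/22
Step 4: u1 = d1 + r1*t = 10 + 32 * 17/22 = 382/11
Step 5: (Check: u2 = d2 + r2*t = 300/11; u1+u2 = 382/11 + 300/11 = 62, on the frontier.)

382/11


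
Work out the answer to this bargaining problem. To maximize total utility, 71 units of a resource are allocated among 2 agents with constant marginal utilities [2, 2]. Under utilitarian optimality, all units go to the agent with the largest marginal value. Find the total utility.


Step 1: The marginal utilities are [2, 2]
Step 2: The highest marginal utility is 2
Step 3: All 71 units go to that agent
Step 4: Total utility = 2 * 71 = 142

142


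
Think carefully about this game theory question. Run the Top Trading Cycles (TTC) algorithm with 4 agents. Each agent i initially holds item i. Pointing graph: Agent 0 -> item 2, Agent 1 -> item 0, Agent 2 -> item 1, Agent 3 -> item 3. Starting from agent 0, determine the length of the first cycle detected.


Step 1: Trace the pointer graph from agent 0: 0 -> 2 -> 1 -> 0
Step 2: A cycle is detected when we revisit agent 0
Step 3: The cycle is: 0 -> 2 -> 1 -> 0
Step 4: Cycle length = 3

3


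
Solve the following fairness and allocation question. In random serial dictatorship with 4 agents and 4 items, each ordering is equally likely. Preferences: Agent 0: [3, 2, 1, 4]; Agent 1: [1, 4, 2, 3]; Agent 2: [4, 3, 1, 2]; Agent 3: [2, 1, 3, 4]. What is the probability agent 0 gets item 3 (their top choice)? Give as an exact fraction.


Step 1: Agent 0 wants item 3
Step 2: There are 24 possible orderings of agents
Step 3: In 24 orderings, agent 0 gets item 3
Step 4: Probability = 24/24 = 1

1


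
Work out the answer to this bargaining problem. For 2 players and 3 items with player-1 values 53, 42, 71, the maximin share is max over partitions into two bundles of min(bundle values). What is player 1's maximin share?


Step 1: Item values = 53, 42, 71
Step 2: Enumerate all 2-bundle partitions and take the smaller bundle:
  Partition 1: {53} vs {42,71} -> bundles 53, 113; min = 53
  Partition 2: {42} vs {53,71} -> bundles 42, 124; min = 42
  Partition 3: {71} vs {53,42} -> bundles 71, 95; min = 71
Step 3: MMS = max(53, 42, 71) = 71

71


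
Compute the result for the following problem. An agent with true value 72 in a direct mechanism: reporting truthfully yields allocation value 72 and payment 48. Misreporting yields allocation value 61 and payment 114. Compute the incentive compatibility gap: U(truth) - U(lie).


Step 1: U(truth) = value - payment = 72 - 48 = 24
Step 2: U(lie) = allocation - payment = 61 - 114 = -53
Step 3: IC gap = 24 - (-53) = 77

77


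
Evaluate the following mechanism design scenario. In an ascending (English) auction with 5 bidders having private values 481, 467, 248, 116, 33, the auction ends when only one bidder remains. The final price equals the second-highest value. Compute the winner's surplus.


Step 1: Identify the highest value: 481
Step 2: Identify the second-highest value: 467
Step 3: The final price = second-highest value = 467
Step 4: Surplus = 481 - 467 = 14

14


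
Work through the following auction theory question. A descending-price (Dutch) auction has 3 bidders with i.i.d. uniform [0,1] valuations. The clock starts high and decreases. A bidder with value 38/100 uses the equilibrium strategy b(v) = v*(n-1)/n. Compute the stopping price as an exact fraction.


Step 1: Dutch auctions are strategically equivalent to first-price auctions
Step 2: The equilibrium bid is b(v) = v*(n-1)/n
Step 3: b = 19/50 * 2/3
Step 4: b = 19/75

19/75


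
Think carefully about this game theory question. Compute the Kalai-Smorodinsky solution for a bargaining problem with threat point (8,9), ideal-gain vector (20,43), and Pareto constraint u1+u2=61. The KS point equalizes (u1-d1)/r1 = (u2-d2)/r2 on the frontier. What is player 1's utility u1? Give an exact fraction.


Step 1: At the KS point, (u1-d1)/r1 = (u2-d2)/r2 = t and u1+u2 = 61
Step 2: u1 = d1 + r1*t and u2 = d2 + r2*t, so (d1 + r1*t) + (d2 + r2*t) = 61
Step 3: t = (61 - 8 - 9)/(20 + 43) = 44/63
Step 4: u1 = d1 + r1*t = 8 + 20 * 44/63 = 1384/63
Step 5: (Check: u2 = d2 + r2*t = 2459/63; u1+u2 = 1384/63 + 2459/63 = 61, on the frontier.)

1384/63


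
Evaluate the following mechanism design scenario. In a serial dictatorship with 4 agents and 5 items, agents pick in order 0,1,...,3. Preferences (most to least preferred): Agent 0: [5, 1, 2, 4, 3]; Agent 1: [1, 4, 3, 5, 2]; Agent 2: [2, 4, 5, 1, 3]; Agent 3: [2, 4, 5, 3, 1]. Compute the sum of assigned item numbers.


Step 1: Agent 0 picks item 5
Step 2: Agent 1 picks item 1
Step 3: Agent 2 picks item 2
Step 4: Agent 3 picks item 4
Step 5: Sum = 5 + 1 + 2 + 4 = 12

12


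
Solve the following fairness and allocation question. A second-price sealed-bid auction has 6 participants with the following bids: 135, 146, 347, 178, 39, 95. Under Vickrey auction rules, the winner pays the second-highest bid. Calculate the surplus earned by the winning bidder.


Step 1: Sort bids in descending order: 347, 178, 146, 135, 95, 39
Step 2: The winning bid is the highest: 347
Step 3: The payment equals the second-highest bid: 178
Step 4: Surplus = winner's bid - payment = 347 - 178 = 169

169


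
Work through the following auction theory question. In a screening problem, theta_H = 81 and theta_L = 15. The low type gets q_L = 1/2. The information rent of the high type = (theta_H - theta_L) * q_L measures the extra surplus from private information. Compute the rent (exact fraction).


Step 1: theta_H - theta_L = 81 - 15 = 66
Step 2: Information rent = (theta_H - theta_L) * q_L
Step 3: = 66 * 1/2
Step 4: = 33

33


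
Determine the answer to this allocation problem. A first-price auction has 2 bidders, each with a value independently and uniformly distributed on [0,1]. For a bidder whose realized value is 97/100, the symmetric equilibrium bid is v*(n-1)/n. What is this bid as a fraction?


Step 1: The symmetric BNE bidding function is b(v) = v * (n-1) / n
Step 2: Substitute v = 97/100 and n = 2
Step 3: b = 97/100 * 1/2
Step 4: b = 97/200

97/200


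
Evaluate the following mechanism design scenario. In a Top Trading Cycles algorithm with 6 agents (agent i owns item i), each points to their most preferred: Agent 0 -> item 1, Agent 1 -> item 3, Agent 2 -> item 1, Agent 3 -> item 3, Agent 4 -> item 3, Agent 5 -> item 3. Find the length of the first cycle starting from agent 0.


Step 1: Trace the pointer graph from agent 0: 0 -> 1 -> 3 -> 3
Step 2: A cycle is detected when we revisit agent 3
Step 3: The cycle is: 3 -> 3
Step 4: Cycle length = 1

1


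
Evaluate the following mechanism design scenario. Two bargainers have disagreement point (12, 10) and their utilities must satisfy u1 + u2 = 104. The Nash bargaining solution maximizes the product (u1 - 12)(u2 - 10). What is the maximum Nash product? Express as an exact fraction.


Step 1: The Nash solution splits surplus symmetrically above the disagreement point
Step 2: u1 = (total + d1 - d2)/2 = (104 + 12 - 10)/2 = 53
Step 3: u2 = (total - d1 + d2)/2 = (104 - 12 + 10)/2 = 51
Step 4: Nash product = (53 - 12) * (51 - 10)
Step 5: = 41 * 41 = 1681

1681


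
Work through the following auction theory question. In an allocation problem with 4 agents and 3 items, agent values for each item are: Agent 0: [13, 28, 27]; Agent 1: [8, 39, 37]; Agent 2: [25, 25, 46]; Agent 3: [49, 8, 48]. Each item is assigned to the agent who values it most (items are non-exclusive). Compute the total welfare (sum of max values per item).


Step 1: For each item, find the maximum value among all agents.
Step 2: Item 0 -> Agent 3 (value 49)
Step 3: Item 1 -> Agent 1 (value 39)
Step 4: Item 2 -> Agent 3 (value 48)
Step 5: Total welfare = 49 + 39 + 48 = 136

136


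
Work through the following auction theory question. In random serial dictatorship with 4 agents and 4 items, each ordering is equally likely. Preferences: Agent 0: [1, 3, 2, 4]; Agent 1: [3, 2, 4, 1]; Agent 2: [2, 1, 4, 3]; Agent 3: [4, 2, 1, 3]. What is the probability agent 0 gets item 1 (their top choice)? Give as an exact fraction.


Step 1: Agent 0 wants item 1
Step 2: There are 24 possible orderings of agents
Step 3: In 24 orderings, agent 0 gets item 1
Step 4: Probability = 24/24 = 1

1


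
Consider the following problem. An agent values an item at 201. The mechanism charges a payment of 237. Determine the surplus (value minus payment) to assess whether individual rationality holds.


Step 1: Surplus = value - payment = 201 - 237 = -36
Step 2: IR is violated (surplus < 0)

-36


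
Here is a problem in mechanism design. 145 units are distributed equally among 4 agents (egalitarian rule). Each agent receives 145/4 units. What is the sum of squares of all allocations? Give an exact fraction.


Step 1: Each agent's share = 145/4
Step 2: Square of each share = (145/4)^2 = 21025/16
Step 3: Sum of squares = 4 * 21025/16 = 21025/4

21025/4


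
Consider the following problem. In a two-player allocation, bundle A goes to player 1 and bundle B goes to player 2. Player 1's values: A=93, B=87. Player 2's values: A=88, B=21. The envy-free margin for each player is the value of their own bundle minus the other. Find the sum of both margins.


Step 1: Player 1's margin = v1(A) - v1(B) = 93 - 87 = 6
Step 2: Player 2's margin = v2(B) - v2(A) = 21 - 88 = -67
Step 3: Total margin = 6 + -67 = -61

-61


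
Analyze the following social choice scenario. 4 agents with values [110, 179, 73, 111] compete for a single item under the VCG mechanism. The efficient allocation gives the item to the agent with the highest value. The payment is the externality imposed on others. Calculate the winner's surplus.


Step 1: The winner is the agent with the highest value: agent 1 with value 179
Step 2: Values of other agents: [110, 73, 111]
Step 3: VCG payment = max of others' values = 111
Step 4: Surplus = 179 - 111 = 68

68


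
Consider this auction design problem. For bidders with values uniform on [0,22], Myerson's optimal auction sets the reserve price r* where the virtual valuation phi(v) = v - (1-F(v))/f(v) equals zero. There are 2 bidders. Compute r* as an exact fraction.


Step 1: For U[0,22], F(v) = v/22 and f(v) = 1/22
Step 2: phi(v) = v - (1 - v/22)/(1/22) = v - (22 - v) = 2v - 22
Step 3: Set phi(r*) = 0: 2r* - 22 = 0
Step 4: r* = 22/2 = 11 (the number of bidders n = 2 does not enter)

11


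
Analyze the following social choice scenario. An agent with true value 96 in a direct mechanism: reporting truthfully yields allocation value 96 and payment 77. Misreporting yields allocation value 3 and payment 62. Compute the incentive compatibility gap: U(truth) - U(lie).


Step 1: U(truth) = value - payment = 96 - 77 = 19
Step 2: U(lie) = allocation - payment = 3 - 62 = -59
Step 3: IC gap = 19 - (-59) = 78

78


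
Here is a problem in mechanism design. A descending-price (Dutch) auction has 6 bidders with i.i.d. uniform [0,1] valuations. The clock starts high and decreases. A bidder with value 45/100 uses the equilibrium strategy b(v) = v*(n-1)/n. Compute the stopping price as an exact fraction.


Step 1: Dutch auctions are strategically equivalent to first-price auctions
Step 2: The equilibrium bid is b(v) = v*(n-1)/n
Step 3: b = 9/20 * 5/6
Step 4: b = 3/8

3/8


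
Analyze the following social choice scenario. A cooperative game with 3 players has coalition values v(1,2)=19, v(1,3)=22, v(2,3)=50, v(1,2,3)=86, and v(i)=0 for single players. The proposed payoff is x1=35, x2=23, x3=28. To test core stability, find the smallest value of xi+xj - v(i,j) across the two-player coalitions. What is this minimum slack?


Step 1: Slack for coalition (1,2): x1+x2 - v12 = 58 - 19 = 39
Step 2: Slack for coalition (1,3): x1+x3 - v13 = 63 - 22 = 41
Step 3: Slack for coalition (2,3): x2+x3 - v23 = 51 - 50 = 1
Step 4: Minimum slack = min(39, 41, 1) = 1, attained by (2,3); no pair can gain by deviating, so the allocation is in the core

1


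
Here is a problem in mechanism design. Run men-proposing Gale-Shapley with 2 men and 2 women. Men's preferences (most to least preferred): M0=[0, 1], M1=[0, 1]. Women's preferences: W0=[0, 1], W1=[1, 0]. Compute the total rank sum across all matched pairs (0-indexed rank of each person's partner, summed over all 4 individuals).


Step 1: Run Gale-Shapley (men propose, women hold best offer):
  M0 proposes to W0; she accepts
  M1 proposes to W0; rejected
  M1 proposes to W1; she accepts
Step 2: Final matching: W0-M0, W1-M1
Step 3: 0-indexed ranks (man's rank of his match, then woman's): 0 + 0 + 1 + 0
Step 4: Total rank sum = 1

1


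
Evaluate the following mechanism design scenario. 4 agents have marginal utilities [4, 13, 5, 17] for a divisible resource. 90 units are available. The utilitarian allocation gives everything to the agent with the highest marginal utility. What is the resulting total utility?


Step 1: The marginal utilities are [4, 13, 5, 17]
Step 2: The highest marginal utility is 17
Step 3: All 90 units go to that agent
Step 4: Total utility = 17 * 90 = 1530

1530


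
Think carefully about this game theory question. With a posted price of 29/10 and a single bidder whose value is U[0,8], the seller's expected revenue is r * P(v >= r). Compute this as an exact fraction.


Step 1: Posted price r = 29/10, value support [0,8]
Step 2: P(v >= r) = (8 - 29/10)/8 = 51/80
Step 3: Expected revenue = r * P(v >= r) = 29/10 * 51/80
Step 4: Revenue = 1479/800

1479/800


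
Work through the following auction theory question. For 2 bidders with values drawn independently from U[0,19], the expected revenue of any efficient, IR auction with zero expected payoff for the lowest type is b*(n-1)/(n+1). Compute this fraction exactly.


Step 1: By Revenue Equivalence, expected revenue = b*(n-1)/(n+1)
Step 2: Substituting n = 2, b = 19
Step 3: Revenue = 19*(2-1)/(2+1) = 19*1/3
Step 4: Revenue = 19/3

19/3


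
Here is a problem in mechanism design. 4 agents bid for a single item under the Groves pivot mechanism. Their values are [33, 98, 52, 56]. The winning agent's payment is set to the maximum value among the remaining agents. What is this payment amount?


Step 1: The efficient winner is agent 1 with value 98
Step 2: Other agents' values: [33, 52, 56]
Step 3: Pivot payment = max(others) = 56
Step 4: The winner pays 56

56


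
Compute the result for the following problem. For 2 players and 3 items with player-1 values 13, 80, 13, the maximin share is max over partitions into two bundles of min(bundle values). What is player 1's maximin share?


Step 1: Item values = 13, 80, 13
Step 2: Enumerate all 2-bundle partitions and take the smaller bundle:
  Partition 1: {13} vs {80,13} -> bundles 13, 93; min = 13
  Partition 2: {80} vs {13,13} -> bundles 80, 26; min = 26
  Partition 3: {13} vs {13,80} -> bundles 13, 93; min = 13
Step 3: MMS = max(13, 26, 13) = 26

26


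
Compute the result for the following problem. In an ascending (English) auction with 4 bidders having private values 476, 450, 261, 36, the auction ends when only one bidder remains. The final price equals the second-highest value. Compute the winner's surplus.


Step 1: Identify the highest value: 476
Step 2: Identify the second-highest value: 450
Step 3: The final price = second-highest value = 450
Step 4: Surplus = 476 - 450 = 26

26


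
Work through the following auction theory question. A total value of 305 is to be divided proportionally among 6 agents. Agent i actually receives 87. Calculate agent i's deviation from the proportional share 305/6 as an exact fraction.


Step 1: Proportional share = 305/6
Step 2: Agent's actual allocation = 87
Step 3: Excess = 87 - 305/6 = 217/6

217/6


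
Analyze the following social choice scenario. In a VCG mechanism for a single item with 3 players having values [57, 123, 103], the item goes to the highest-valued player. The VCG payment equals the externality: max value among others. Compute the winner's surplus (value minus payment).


Step 1: The winner is the agent with the highest value: agent 1 with value 123
Step 2: Values of other agents: [57, 103]
Step 3: VCG payment = max of others' values = 103
Step 4: Surplus = 123 - 103 = 20

20


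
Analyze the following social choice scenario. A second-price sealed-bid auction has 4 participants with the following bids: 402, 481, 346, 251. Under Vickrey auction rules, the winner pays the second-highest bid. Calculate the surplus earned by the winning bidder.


Step 1: Sort bids in descending order: 481, 402, 346, 251
Step 2: The winning bid is the highest: 481
Step 3: The payment equals the second-highest bid: 402
Step 4: Surplus = winner's bid - payment = 481 - 402 = 79

79


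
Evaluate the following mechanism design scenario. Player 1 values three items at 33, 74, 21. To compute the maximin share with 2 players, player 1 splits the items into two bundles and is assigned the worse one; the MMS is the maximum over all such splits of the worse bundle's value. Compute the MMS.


Step 1: Item values = 33, 74, 21
Step 2: Enumerate all 2-bundle partitions and take the smaller bundle:
  Partition 1: {33} vs {74,21} -> bundles 33, 95; min = 33
  Partition 2: {74} vs {33,21} -> bundles 74, 54; min = 54
  Partition 3: {21} vs {33,74} -> bundles 21, 107; min = 21
Step 3: MMS = max(33, 54, 21) = 54

54


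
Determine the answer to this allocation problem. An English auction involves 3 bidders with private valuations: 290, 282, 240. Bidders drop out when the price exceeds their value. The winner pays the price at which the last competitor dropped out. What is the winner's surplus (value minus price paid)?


Step 1: Identify the highest value: 290
Step 2: Identify the second-highest value: 282
Step 3: The final price = second-highest value = 282
Step 4: Surplus = 290 - 282 = 8

8


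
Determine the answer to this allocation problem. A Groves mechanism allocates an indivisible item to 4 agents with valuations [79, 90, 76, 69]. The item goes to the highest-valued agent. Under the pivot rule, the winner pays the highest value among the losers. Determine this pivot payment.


Step 1: The efficient winner is agent 1 with value 90
Step 2: Other agents' values: [79, 76, 69]
Step 3: Pivot payment = max(others) = 79
Step 4: The winner pays 79

79


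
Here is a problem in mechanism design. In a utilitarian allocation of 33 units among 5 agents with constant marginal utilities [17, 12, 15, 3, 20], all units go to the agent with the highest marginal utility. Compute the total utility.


Step 1: The marginal utilities are [17, 12, 15, 3, 20]
Step 2: The highest marginal utility is 20
Step 3: All 33 units go to that agent
Step 4: Total utility = 20 * 33 = 660

660


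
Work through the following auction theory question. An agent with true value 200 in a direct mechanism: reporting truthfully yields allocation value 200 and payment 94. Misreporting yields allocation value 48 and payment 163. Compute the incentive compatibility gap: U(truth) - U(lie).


Step 1: U(truth) = value - payment = 200 - 94 = 106
Step 2: U(lie) = allocation - payment = 48 - 163 = -115
Step 3: IC gap = 106 - (-115) = 221

221


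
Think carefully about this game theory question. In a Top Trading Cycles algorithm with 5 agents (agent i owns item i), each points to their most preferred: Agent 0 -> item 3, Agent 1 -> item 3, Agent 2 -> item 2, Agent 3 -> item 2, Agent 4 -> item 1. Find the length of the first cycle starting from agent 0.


Step 1: Trace the pointer graph from agent 0: 0 -> 3 -> 2 -> 2
Step 2: A cycle is detected when we revisit agent 2
Step 3: The cycle is: 2 -> 2
Step 4: Cycle length = 1

1


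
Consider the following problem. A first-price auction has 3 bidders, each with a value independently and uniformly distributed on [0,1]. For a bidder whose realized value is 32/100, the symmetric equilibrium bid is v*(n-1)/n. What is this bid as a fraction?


Step 1: The symmetric BNE bidding function is b(v) = v * (n-1) / n
Step 2: Substitute v = 8/25 and n = 3
Step 3: b = 8/25 * 2/3
Step 4: b = 16/75

16/75


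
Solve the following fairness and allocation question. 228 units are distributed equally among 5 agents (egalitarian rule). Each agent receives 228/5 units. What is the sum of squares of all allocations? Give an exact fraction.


Step 1: Each agent's share = 228/5
Step 2: Square of each share = (228/5)^2 = 51984/25
Step 3: Sum of squares = 5 * 51984/25 = 51984/5

51984/5


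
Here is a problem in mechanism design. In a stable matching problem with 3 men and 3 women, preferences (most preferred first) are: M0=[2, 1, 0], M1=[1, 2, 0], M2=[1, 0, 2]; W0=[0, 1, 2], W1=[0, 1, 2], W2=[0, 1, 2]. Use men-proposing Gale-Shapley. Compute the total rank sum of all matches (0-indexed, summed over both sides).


Step 1: Run Gale-Shapley (men propose, women hold best offer):
  M0 proposes to W2; she accepts
  M1 proposes to W1; she accepts
  M2 proposes to W1; rejected
  M2 proposes to W0; she accepts
Step 2: Final matching: W0-M2, W1-M1, W2-M0
Step 3: 0-indexed ranks (man's rank of his match, then woman's): 1 + 2 + 0 + 1 + 0 + 0
Step 4: Total rank sum = 4

4


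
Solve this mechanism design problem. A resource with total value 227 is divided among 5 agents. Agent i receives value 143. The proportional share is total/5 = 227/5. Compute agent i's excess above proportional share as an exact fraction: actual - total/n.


Step 1: Proportional share = 227/5
Step 2: Agent's actual allocation = 143
Step 3: Excess = 143 - 227/5 = 488/5

488/5


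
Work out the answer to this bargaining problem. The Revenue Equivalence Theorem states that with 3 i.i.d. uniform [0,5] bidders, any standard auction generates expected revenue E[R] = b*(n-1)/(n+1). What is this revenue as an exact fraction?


Step 1: By Revenue Equivalence, expected revenue = b*(n-1)/(n+1)
Step 2: Substituting n = 3, b = 5
Step 3: Revenue = 5*(3-1)/(3+1) = 5*2/4
Step 4: Revenue = 10/4 = 5/2

5/2


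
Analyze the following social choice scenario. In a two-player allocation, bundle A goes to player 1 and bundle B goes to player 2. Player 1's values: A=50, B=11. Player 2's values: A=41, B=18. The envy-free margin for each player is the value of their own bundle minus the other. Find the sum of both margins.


Step 1: Player 1's margin = v1(A) - v1(B) = 50 - 11 = 39
Step 2: Player 2's margin = v2(B) - v2(A) = 18 - 41 = -23
Step 3: Total margin = 39 + -23 = 16

16


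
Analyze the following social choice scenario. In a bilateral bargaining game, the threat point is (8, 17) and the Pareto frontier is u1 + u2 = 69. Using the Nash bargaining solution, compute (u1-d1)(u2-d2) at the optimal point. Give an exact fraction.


Step 1: The Nash solution splits surplus symmetrically above the disagreement point
Step 2: u1 = (total + d1 - d2)/2 = (69 + 8 - 17)/2 = 30
Step 3: u2 = (total - d1 + d2)/2 = (69 - 8 + 17)/2 = 39
Step 4: Nash product = (30 - 8) * (39 - 17)
Step 5: = 22 * 22 = 484

484


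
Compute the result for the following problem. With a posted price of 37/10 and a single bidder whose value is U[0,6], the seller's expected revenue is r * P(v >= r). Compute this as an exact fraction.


Step 1: Posted price r = 37/10, value support [0,6]
Step 2: P(v >= r) = (6 - 37/10)/6 = 23/60
Step 3: Expected revenue = r * P(v >= r) = 37/10 * 23/60
Step 4: Revenue = 851/600

851/600


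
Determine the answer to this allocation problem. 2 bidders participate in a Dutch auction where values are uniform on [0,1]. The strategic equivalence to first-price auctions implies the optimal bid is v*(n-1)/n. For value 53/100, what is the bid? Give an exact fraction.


Step 1: Dutch auctions are strategically equivalent to first-price auctions
Step 2: The equilibrium bid is b(v) = v*(n-1)/n
Step 3: b = 53/100 * 1/2
Step 4: b = 53/200

53/200


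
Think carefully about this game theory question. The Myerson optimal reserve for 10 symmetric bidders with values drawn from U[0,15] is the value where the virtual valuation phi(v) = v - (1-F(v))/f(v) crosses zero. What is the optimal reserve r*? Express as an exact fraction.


Step 1: For U[0,15], F(v) = v/15 and f(v) = 1/15
Step 2: phi(v) = v - (1 - v/15)/(1/15) = v - (15 - v) = 2v - 15
Step 3: Set phi(r*) = 0: 2r* - 15 = 0
Step 4: r* = 15/2 (the number of bidders n = 10 does not enter)

15/2


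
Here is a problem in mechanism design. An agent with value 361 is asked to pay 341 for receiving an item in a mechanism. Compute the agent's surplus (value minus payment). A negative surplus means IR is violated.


Step 1: Surplus = value - payment = 361 - 341 = 20
Step 2: IR is satisfied (surplus >= 0)

20


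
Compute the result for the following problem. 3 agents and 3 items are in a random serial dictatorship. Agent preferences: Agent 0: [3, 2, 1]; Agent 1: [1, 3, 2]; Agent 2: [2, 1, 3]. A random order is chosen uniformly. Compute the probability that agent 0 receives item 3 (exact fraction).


Step 1: Agent 0 wants item 3
Step 2: There are 6 possible orderings of agents
Step 3: In 6 orderings, agent 0 gets item 3
Step 4: Probability = 6/6 = 1

1


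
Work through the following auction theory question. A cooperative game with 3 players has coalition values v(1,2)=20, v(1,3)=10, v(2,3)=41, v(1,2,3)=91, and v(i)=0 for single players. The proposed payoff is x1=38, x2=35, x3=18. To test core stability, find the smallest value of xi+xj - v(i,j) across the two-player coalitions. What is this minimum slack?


Step 1: Slack for coalition (1,2): x1+x2 - v12 = 73 - 20 = 53
Step 2: Slack for coalition (1,3): x1+x3 - v13 = 56 - 10 = 46
Step 3: Slack for coalition (2,3): x2+x3 - v23 = 53 - 41 = 12
Step 4: Minimum slack = min(53, 46, 12) = 12, attained by (2,3); no pair can gain by deviating, so the allocation is in the core

12


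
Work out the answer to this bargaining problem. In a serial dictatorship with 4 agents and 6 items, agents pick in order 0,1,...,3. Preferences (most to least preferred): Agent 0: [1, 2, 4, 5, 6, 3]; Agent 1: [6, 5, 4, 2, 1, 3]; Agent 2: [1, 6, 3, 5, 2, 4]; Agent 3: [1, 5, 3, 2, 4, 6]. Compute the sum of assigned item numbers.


Step 1: Agent 0 picks item 1
Step 2: Agent 1 picks item 6
Step 3: Agent 2 picks item 3
Step 4: Agent 3 picks item 5
Step 5: Sum = 1 + 6 + 3 + 5 = 15

15


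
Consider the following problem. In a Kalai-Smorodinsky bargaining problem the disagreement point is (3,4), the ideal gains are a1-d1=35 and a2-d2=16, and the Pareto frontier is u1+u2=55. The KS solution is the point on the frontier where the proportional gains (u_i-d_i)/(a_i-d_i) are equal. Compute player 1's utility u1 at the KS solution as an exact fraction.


Step 1: At the KS point, (u1-d1)/r1 = (u2-d2)/r2 = t and u1+u2 = 55
Step 2: u1 = d1 + r1*t and u2 = d2 + r2*t, so (d1 + r1*t) + (d2 + r2*t) = 55
Step 3: t = (55 - 3 - 4)/(35 + 16) = 48/51 = 16/17
Step 4: u1 = d1 + r1*t = 3 + 35 * 16/17 = 611/17
Step 5: (Check: u2 = d2 + r2*t = 324/17; u1+u2 = 611/17 + 324/17 = 55, on the frontier.)

611/17


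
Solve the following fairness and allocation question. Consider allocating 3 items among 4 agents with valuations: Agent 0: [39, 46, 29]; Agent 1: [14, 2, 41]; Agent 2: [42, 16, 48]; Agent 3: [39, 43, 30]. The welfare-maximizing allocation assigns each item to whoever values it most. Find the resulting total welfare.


Step 1: For each item, find the maximum value among all agents.
Step 2: Item 0 -> Agent 2 (value 42)
Step 3: Item 1 -> Agent 0 (value 46)
Step 4: Item 2 -> Agent 2 (value 48)
Step 5: Total welfare = 42 + 46 + 48 = 136

136


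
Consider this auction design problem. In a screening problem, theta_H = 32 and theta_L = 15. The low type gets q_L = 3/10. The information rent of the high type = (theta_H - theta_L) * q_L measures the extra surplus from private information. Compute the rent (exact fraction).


Step 1: theta_H - theta_L = 32 - 15 = 17
Step 2: Information rent = (theta_H - theta_L) * q_L
Step 3: = 17 * 3/10
Step 4: = 51/10

51/10


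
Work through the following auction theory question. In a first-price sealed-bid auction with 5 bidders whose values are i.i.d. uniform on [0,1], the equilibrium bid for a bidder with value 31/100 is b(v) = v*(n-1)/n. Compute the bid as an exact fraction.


Step 1: The symmetric BNE bidding function is b(v) = v * (n-1) / n
Step 2: Substitute v = 31/100 and n = 5
Step 3: b = 31/100 * 4/5
Step 4: b = 31/125

31/125


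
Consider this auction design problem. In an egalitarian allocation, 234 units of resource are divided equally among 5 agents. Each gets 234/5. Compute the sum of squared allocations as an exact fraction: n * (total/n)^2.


Step 1: Each agent's share = 234/5
Step 2: Square of each share = (234/5)^2 = 54756/25
Step 3: Sum of squares = 5 * 54756/25 = 54756/5

54756/5


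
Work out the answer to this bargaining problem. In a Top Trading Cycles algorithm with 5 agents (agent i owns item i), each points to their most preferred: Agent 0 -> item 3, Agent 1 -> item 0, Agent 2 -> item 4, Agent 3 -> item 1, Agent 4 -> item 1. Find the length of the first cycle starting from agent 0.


Step 1: Trace the pointer graph from agent 0: 0 -> 3 -> 1 -> 0
Step 2: A cycle is detected when we revisit agent 0
Step 3: The cycle is: 0 -> 3 -> 1 -> 0
Step 4: Cycle length = 3

3


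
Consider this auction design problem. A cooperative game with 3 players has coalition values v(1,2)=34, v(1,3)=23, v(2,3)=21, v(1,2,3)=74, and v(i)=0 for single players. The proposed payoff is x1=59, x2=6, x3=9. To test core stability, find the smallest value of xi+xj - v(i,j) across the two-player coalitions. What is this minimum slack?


Step 1: Slack for coalition (1,2): x1+x2 - v12 = 65 - 34 = 31
Step 2: Slack for coalition (1,3): x1+x3 - v13 = 68 - 23 = 45
Step 3: Slack for coalition (2,3): x2+x3 - v23 = 15 - 21 = -6
Step 4: Minimum slack = min(31, 45, -6) = -6, attained by (2,3); coalition (2,3) can block (slack < 0), so the allocation is not in the core

-6


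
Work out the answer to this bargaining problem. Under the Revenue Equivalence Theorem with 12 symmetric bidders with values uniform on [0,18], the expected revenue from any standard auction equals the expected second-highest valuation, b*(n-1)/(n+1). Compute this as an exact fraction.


Step 1: By Revenue Equivalence, expected revenue = b*(n-1)/(n+1)
Step 2: Substituting n = 12, b = 18
Step 3: Revenue = 18*(12-1)/(12+1) = 18*11/13
Step 4: Revenue = 198/13

198/13


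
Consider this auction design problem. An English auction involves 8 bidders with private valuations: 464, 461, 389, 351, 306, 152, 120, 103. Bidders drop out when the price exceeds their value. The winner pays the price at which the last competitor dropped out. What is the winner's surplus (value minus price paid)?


Step 1: Identify the highest value: 464
Step 2: Identify the second-highest value: 461
Step 3: The final price = second-highest value = 461
Step 4: Surplus = 464 - 461 = 3

3


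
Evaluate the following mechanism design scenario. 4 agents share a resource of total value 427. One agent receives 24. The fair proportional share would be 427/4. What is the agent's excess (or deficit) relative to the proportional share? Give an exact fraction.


Step 1: Proportional share = 427/4
Step 2: Agent's actual allocation = 24
Step 3: Excess = 24 - 427/4 = -331/4

-331/4


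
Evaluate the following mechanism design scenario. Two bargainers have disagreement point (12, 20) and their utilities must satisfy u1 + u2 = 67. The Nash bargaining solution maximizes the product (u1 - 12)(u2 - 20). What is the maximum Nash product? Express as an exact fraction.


Step 1: The Nash solution splits surplus symmetrically above the disagreement point
Step 2: u1 = (total + d1 - d2)/2 = (67 + 12 - 20)/2 = 59/2
Step 3: u2 = (total - d1 + d2)/2 = (67 - 12 + 20)/2 = 75/2
Step 4: Nash product = (59/2 - 12) * (75/2 - 20)
Step 5: = 35/2 * 35/2 = 1225/4

1225/4


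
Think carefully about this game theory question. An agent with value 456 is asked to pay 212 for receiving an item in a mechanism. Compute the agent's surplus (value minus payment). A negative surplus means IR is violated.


Step 1: Surplus = value - payment = 456 - 212 = 244
Step 2: IR is satisfied (surplus >= 0)

244


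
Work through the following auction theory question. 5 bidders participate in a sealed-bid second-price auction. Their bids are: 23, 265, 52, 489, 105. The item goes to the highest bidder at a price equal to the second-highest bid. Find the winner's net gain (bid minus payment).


Step 1: Sort bids in descending order: 489, 265, 105, 52, 23
Step 2: The winning bid is the highest: 489
Step 3: The payment equals the second-highest bid: 265
Step 4: Surplus = winner's bid - payment = 489 - 265 = 224

224


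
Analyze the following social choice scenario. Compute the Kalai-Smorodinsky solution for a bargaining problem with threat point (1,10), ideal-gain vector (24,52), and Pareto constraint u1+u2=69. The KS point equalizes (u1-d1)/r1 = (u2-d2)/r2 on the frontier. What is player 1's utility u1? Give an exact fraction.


Step 1: At the KS point, (u1-d1)/r1 = (u2-d2)/r2 = t and u1+u2 = 69
Step 2: u1 = d1 + r1*t and u2 = d2 + r2*t, so (d1 + r1*t) + (d2 + r2*t) = 69
Step 3: t = (69 - 1 - 10)/(24 + 52) = 58/76 = 29/38
Step 4: u1 = d1 + r1*t = 1 + 24 * 29/38 = 367/19
Step 5: (Check: u2 = d2 + r2*t = 944/19; u1+u2 = 367/19 + 944/19 = 69, on the frontier.)

367/19


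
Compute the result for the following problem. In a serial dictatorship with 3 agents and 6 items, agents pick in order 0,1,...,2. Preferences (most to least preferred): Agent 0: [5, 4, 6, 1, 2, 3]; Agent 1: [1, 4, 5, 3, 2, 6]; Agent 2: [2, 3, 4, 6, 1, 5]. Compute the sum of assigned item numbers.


Step 1: Agent 0 picks item 5
Step 2: Agent 1 picks item 1
Step 3: Agent 2 picks item 2
Step 4: Sum = 5 + 1 + 2 = 8

8


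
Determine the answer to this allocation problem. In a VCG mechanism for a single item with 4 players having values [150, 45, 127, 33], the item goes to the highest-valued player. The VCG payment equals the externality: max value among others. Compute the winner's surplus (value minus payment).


Step 1: The winner is the agent with the highest value: agent 0 with value 150
Step 2: Values of other agents: [45, 127, 33]
Step 3: VCG payment = max of others' values = 127
Step 4: Surplus = 150 - 127 = 23

23


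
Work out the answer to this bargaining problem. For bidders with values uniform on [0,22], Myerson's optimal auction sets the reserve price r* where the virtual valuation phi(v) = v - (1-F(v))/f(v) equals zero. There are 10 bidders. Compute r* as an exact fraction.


Step 1: For U[0,22], F(v) = v/22 and f(v) = 1/22
Step 2: phi(v) = v - (1 - v/22)/(1/22) = v - (22 - v) = 2v - 22
Step 3: Set phi(r*) = 0: 2r* - 22 = 0
Step 4: r* = 22/2 = 11 (the number of bidders n = 10 does not enter)

11


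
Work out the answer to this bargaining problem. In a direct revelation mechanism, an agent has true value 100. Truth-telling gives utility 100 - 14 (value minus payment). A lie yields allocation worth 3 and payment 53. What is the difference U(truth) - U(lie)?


Step 1: U(truth) = value - payment = 100 - 14 = 86
Step 2: U(lie) = allocation - payment = 3 - 53 = -50
Step 3: IC gap = 86 - (-50) = 136

136


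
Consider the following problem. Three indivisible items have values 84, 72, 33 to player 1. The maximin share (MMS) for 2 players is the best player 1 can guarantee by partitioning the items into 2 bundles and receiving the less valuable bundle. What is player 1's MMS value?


Step 1: Item values = 84, 72, 33
Step 2: Enumerate all 2-bundle partitions and take the smaller bundle:
  Partition 1: {84} vs {72,33} -> bundles 84, 105; min = 84
  Partition 2: {72} vs {84,33} -> bundles 72, 117; min = 72
  Partition 3: {33} vs {84,72} -> bundles 33, 156; min = 33
Step 3: MMS = max(84, 72, 33) = 84

84


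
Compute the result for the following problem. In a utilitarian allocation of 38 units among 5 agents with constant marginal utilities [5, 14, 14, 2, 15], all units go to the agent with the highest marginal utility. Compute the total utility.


Step 1: The marginal utilities are [5, 14, 14, 2, 15]
Step 2: The highest marginal utility is 15
Step 3: All 38 units go to that agent
Step 4: Total utility = 15 * 38 = 570

570


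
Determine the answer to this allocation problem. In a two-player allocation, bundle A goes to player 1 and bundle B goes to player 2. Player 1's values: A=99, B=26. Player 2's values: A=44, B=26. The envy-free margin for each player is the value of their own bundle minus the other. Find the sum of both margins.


Step 1: Player 1's margin = v1(A) - v1(B) = 99 - 26 = 73
Step 2: Player 2's margin = v2(B) - v2(A) = 26 - 44 = -18
Step 3: Total margin = 73 + -18 = 55

55


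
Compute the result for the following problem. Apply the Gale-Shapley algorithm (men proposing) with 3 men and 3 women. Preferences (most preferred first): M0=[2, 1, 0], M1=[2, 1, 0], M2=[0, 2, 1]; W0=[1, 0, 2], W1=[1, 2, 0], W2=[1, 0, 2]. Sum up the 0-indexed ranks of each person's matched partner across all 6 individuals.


Step 1: Run Gale-Shapley (men propose, women hold best offer):
  M0 proposes to W2; she accepts
  M1 proposes to W2; she switches from M0
  M2 proposes to W0; she accepts
  M0 proposes to W1; she accepts
Step 2: Final matching: W0-M2, W1-M0, W2-M1
Step 3: 0-indexed ranks (man's rank of his match, then woman's): 0 + 2 + 1 + 2 + 0 + 0
Step 4: Total rank sum = 5

5


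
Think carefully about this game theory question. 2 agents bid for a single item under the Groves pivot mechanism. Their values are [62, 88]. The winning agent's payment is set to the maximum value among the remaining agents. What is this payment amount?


Step 1: The efficient winner is agent 1 with value 88
Step 2: Other agents' values: [62]
Step 3: Pivot payment = max(others) = 62
Step 4: The winner pays 62

62


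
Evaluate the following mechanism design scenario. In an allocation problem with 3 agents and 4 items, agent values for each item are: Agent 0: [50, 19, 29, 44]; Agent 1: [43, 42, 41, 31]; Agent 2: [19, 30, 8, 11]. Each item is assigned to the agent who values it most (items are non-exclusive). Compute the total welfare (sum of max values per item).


Step 1: For each item, find the maximum value among all agents.
Step 2: Item 0 -> Agent 0 (value 50)
Step 3: Item 1 -> Agent 1 (value 42)
Step 4: Item 2 -> Agent 1 (value 41)
Step 5: Item 3 -> Agent 0 (value 44)
Step 6: Total welfare = 50 + 42 + 41 + 44 = 177

177


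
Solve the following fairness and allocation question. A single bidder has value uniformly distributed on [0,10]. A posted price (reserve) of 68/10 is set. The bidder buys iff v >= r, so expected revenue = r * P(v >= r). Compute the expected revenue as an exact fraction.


Step 1: Posted price r = 34/5, value support [0,10]
Step 2: P(v >= r) = (10 - 34/5)/10 = 8/25
Step 3: Expected revenue = r * P(v >= r) = 34/5 * 8/25
Step 4: Revenue = 272/125

272/125


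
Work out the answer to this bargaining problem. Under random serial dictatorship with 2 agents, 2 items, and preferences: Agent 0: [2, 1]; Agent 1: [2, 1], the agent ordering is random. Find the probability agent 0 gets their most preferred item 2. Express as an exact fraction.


Step 1: Agent 0 wants item 2
Step 2: There are 2 possible orderings of agents
Step 3: In 1 orderings, agent 0 gets item 2
Step 4: Probability = 1/2

1/2


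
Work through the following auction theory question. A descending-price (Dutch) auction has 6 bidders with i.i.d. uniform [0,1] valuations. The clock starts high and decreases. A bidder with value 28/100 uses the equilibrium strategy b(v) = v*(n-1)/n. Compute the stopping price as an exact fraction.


Step 1: Dutch auctions are strategically equivalent to first-price auctions
Step 2: The equilibrium bid is b(v) = v*(n-1)/n
Step 3: b = 7/25 * 5/6
Step 4: b = 7/30

7/30
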